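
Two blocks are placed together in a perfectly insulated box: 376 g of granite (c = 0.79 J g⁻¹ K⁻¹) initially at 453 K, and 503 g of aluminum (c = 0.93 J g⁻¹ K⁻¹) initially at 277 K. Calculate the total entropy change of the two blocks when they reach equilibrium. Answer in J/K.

ΔS_total = 22.6 J/K

Energy balance: T_f = (m₁c₁T₁ + m₂c₂T₂)/(m₁c₁ + m₂c₂) = 345.35 K.
ΔS₁ = m₁c₁ ln(T_f/T₁) = 297.04 × ln(345.35/453) = -80.59 J/K.
ΔS₂ = m₂c₂ ln(T_f/T₂) = 467.79 × ln(345.35/277) = 103.2 J/K.
ΔS_total = -80.59 + 103.2 = 22.6 J/K.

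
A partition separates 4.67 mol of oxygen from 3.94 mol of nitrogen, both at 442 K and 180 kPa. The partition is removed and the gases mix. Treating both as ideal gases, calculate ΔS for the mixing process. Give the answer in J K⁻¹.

ΔS_mix = 49.4 J/K

Mole fractions: x_A = 4.67/8.61 = 0.542, x_B = 0.458.
ΔS_mix = −R(n_A ln x_A + n_B ln x_B) = −8.314 × (4.67 ln 0.542 + 3.94 ln 0.458) = 49.4 J/K.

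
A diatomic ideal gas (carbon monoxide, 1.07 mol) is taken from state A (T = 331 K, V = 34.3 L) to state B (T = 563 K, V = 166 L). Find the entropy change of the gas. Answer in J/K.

Entropy is a state function: ΔS = nC_V ln(T₂/T₁) + nR ln(V₂/V₁), with C_V = 5R/2 = 20.79 J mol⁻¹ K⁻¹ for a diatomic ideal gas.
ΔS = 1.07 × [20.79 × ln(563/331) + 8.314 × ln(166/34.3)] = 25.8 J/K.

ΔS = 25.8 J/K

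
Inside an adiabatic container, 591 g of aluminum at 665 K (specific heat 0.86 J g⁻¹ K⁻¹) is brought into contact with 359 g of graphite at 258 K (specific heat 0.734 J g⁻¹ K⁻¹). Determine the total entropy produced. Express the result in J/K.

Energy balance: T_f = (m₁c₁T₁ + m₂c₂T₂)/(m₁c₁ + m₂c₂) = 526.04 K.
ΔS₁ = m₁c₁ ln(T_f/T₁) = 508.26 × ln(526.04/665) = -119.1 J/K.
ΔS₂ = m₂c₂ ln(T_f/T₂) = 263.506 × ln(526.04/258) = 187.7 J/K.
ΔS_total = -119.1 + 187.7 = 68.6 J/K.

ΔS_total = 68.6 J/K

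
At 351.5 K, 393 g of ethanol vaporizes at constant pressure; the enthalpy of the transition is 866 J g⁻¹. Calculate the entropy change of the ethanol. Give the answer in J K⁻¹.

ΔS = 968 J/K

Heat absorbed by the substance: Q = mL = 393 × 866 = 340338 J.
At constant T, ΔS = Q_rev/T = 340338 / 351.5 = 968 J/K.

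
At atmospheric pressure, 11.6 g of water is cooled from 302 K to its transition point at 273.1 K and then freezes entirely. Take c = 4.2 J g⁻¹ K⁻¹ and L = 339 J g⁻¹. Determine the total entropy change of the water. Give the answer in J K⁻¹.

Cooling step: ΔS₁ = m c ln(T_tr/T_i) = 11.6 × 4.2 × ln(273.1/302) = -4.901 J/K.
Phase change: ΔS₂ = −mL/T_tr = −11.6 × 339 / 273.1 = -14.4 J/K.
ΔS_total = (-4.901) + (-14.4) = -19.3 J/K.

ΔS = -19.3 J/K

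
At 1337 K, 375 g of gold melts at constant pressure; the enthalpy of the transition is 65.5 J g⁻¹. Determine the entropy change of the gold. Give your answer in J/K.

Heat absorbed by the substance: Q = mL = 375 × 65.5 = 24562.5 J.
At constant T, ΔS = Q_rev/T = 24562.5 / 1337 = 18.4 J/K.

ΔS = 18.4 J/K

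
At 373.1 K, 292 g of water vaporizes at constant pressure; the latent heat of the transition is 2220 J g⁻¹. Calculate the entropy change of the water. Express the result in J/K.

ΔS = 1740 J/K

Heat absorbed by the substance: Q = mL = 292 × 2220 = 648240 J.
At constant T, ΔS = Q_rev/T = 648240 / 373.1 = 1740 J/K.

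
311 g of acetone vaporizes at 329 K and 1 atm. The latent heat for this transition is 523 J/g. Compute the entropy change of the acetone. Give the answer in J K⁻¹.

Heat absorbed by the substance: Q = mL = 311 × 523 = 162653 J.
At constant T, ΔS = Q_rev/T = 162653 / 329 = 494 J/K.

ΔS = 494 J/K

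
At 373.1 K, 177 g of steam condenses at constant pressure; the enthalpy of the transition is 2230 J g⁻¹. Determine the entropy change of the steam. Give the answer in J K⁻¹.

ΔS = -1060 J/K

Heat released by the substance: Q = −mL = −177 × 2230 = −394710 J.
At constant T, ΔS = Q_rev/T = −394710 / 373.1 = -1060 J/K.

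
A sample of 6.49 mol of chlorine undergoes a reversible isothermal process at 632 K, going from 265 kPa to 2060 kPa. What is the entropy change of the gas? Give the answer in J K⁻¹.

ΔS_gas = -111 J/K

For an isothermal ideal gas ΔS_gas = nR ln(P₁/P₂) = 6.49 × 8.314 × ln(265/2060) = -111 J/K.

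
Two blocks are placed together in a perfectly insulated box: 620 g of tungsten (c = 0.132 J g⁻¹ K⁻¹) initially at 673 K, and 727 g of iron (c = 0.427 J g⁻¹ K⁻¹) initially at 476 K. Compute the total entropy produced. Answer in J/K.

ΔS_total = 4.14 J/K

Energy balance: T_f = (m₁c₁T₁ + m₂c₂T₂)/(m₁c₁ + m₂c₂) = 517.1 K.
ΔS₁ = m₁c₁ ln(T_f/T₁) = 81.84 × ln(517.1/673) = -21.57 J/K.
ΔS₂ = m₂c₂ ln(T_f/T₂) = 310.429 × ln(517.1/476) = 25.71 J/K.
ΔS_total = -21.57 + 25.71 = 4.14 J/K.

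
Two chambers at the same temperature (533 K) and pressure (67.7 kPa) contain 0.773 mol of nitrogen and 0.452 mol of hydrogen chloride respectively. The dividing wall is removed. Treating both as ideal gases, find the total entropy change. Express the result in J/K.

ΔS_mix = 6.71 J/K

Mole fractions: x_A = 0.773/1.23 = 0.631, x_B = 0.369.
ΔS_mix = −R(n_A ln x_A + n_B ln x_B) = −8.314 × (0.773 ln 0.631 + 0.452 ln 0.369) = 6.71 J/K.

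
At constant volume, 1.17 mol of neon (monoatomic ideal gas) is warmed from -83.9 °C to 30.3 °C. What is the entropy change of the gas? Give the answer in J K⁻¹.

In kelvin: T₁ = 189.25 K, T₂ = 303.45 K. At constant volume, ΔS = nC_V ln(T₂/T₁) with C_V = 3R/2 = 12.47 J mol⁻¹ K⁻¹.
ΔS = 1.17 × 12.47 × ln(303.45/189.25) = 6.89 J/K.

ΔS = 6.89 J/K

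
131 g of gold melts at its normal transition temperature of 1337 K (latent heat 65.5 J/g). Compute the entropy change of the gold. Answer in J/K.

Heat absorbed by the substance: Q = mL = 131 × 65.5 = 8580.5 J.
At constant T, ΔS = Q_rev/T = 8580.5 / 1337 = 6.42 J/K.

ΔS = 6.42 J/K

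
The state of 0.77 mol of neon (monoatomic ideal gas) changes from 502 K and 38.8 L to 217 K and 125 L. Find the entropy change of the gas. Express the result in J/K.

Entropy is a state function: ΔS = nC_V ln(T₂/T₁) + nR ln(V₂/V₁), with C_V = 3R/2 = 12.47 J mol⁻¹ K⁻¹ for a monoatomic ideal gas.
ΔS = 0.77 × [12.47 × ln(217/502) + 8.314 × ln(125/38.8)] = -0.564 J/K.

ΔS = -0.564 J/K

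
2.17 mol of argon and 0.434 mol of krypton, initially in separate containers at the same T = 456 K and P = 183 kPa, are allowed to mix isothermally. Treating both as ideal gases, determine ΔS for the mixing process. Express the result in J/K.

Mole fractions: x_A = 2.17/2.6 = 0.833, x_B = 0.167.
ΔS_mix = −R(n_A ln x_A + n_B ln x_B) = −8.314 × (2.17 ln 0.833 + 0.434 ln 0.167) = 9.75 J/K.

ΔS_mix = 9.75 J/K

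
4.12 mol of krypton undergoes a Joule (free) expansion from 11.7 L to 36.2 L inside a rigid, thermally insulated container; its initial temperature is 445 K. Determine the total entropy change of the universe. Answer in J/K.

For an ideal gas in free expansion Q = 0 and W = 0, so T is unchanged.
Entropy is a state function; using a reversible isothermal path, ΔS_gas = nR ln(V₂/V₁) = 4.12 × 8.314 × ln(36.2/11.7) = 38.7 J/K.
The insulated surroundings exchange no heat, so ΔS_surr = 0 and ΔS_universe = ΔS_gas.

ΔS_universe = 38.7 J/K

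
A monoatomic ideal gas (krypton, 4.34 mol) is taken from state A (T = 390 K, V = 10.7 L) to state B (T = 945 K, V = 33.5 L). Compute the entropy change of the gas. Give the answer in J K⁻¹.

Entropy is a state function: ΔS = nC_V ln(T₂/T₁) + nR ln(V₂/V₁), with C_V = 3R/2 = 12.47 J mol⁻¹ K⁻¹ for a monoatomic ideal gas.
ΔS = 4.34 × [12.47 × ln(945/390) + 8.314 × ln(33.5/10.7)] = 89.1 J/K.

ΔS = 89.1 J/K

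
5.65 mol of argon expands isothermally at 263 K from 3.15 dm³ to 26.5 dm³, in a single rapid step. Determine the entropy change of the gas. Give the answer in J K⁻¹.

ΔS_gas = 100 J/K

Entropy is a state function, so ΔS_gas depends only on the end states.
For an isothermal ideal gas ΔS_gas = nR ln(V₂/V₁) = 5.65 × 8.314 × ln(26.5/3.15) = 100 J/K.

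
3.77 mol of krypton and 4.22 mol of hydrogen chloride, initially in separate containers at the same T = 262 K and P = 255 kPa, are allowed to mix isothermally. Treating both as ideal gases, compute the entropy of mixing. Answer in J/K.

Mole fractions: x_A = 3.77/7.99 = 0.472, x_B = 0.528.
ΔS_mix = −R(n_A ln x_A + n_B ln x_B) = −8.314 × (3.77 ln 0.472 + 4.22 ln 0.528) = 45.9 J/K.

ΔS_mix = 45.9 J/K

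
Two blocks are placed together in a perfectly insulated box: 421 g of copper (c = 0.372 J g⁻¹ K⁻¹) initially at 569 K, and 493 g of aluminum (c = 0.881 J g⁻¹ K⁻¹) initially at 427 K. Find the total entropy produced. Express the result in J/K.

Energy balance: T_f = (m₁c₁T₁ + m₂c₂T₂)/(m₁c₁ + m₂c₂) = 464.63 K.
ΔS₁ = m₁c₁ ln(T_f/T₁) = 156.612 × ln(464.63/569) = -31.735 J/K.
ΔS₂ = m₂c₂ ln(T_f/T₂) = 434.333 × ln(464.63/427) = 36.685 J/K.
ΔS_total = -31.735 + 36.685 = 4.95 J/K.

ΔS_total = 4.95 J/K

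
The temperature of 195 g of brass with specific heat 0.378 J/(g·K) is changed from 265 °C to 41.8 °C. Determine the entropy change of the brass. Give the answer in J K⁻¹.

ΔS = -39.5 J/K

In kelvin: T₁ = 538.15 K, T₂ = 314.95 K. ΔS = ∫dQ_rev/T = m c ln(T₂/T₁) = 195 × 0.378 × ln(314.95/538.15) = -39.5 J/K.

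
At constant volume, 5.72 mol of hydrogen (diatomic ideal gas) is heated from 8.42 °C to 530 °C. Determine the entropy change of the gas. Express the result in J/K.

In kelvin: T₁ = 281.57 K, T₂ = 803.15 K. At constant volume, ΔS = nC_V ln(T₂/T₁) with C_V = 5R/2 = 20.79 J mol⁻¹ K⁻¹.
ΔS = 5.72 × 20.79 × ln(803.15/281.57) = 125 J/K.

ΔS = 125 J/K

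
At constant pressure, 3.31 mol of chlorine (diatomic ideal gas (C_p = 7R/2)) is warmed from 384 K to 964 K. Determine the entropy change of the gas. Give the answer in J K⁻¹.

ΔS = 88.7 J/K

At constant pressure, ΔS = nC_p ln(T₂/T₁) with C_p = 7R/2 = 29.1 J mol⁻¹ K⁻¹.
ΔS = 3.31 × 29.1 × ln(964/384) = 88.7 J/K.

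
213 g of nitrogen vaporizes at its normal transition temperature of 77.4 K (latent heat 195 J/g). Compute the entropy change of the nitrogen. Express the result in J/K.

Heat absorbed by the substance: Q = mL = 213 × 195 = 41535 J.
At constant T, ΔS = Q_rev/T = 41535 / 77.4 = 537 J/K.

ΔS = 537 J/K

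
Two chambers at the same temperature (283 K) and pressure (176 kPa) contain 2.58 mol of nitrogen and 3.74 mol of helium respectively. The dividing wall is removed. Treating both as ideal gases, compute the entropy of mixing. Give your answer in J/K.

ΔS_mix = 35.5 J/K

Mole fractions: x_A = 2.58/6.32 = 0.408, x_B = 0.592.
ΔS_mix = −R(n_A ln x_A + n_B ln x_B) = −8.314 × (2.58 ln 0.408 + 3.74 ln 0.592) = 35.5 J/K.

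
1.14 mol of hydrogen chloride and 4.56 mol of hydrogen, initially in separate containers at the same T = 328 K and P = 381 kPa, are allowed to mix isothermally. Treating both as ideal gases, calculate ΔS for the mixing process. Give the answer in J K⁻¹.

ΔS_mix = 23.7 J/K

Mole fractions: x_A = 1.14/5.7 = 0.2, x_B = 0.8.
ΔS_mix = −R(n_A ln x_A + n_B ln x_B) = −8.314 × (1.14 ln 0.2 + 4.56 ln 0.8) = 23.7 J/K.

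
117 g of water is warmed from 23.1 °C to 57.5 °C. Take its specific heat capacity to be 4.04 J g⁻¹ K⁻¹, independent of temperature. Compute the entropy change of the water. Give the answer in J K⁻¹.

ΔS = 51.9 J/K

In kelvin: T₁ = 296.25 K, T₂ = 330.65 K. ΔS = ∫dQ_rev/T = m c ln(T₂/T₁) = 117 × 4.04 × ln(330.65/296.25) = 51.9 J/K.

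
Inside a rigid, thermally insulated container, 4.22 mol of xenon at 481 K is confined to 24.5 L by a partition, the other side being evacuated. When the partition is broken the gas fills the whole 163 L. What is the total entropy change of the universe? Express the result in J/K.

No heat is exchanged and no work is done, so the ideal-gas temperature stays constant.
Entropy is a state function; using a reversible isothermal path, ΔS_gas = nR ln(V₂/V₁) = 4.22 × 8.314 × ln(163/24.5) = 66.5 J/K.
The insulated surroundings exchange no heat, so ΔS_surr = 0 and ΔS_universe = ΔS_gas.

ΔS_universe = 66.5 J/K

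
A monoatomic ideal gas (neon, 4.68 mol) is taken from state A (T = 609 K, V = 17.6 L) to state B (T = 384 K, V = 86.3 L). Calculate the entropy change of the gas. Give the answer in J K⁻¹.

Entropy is a state function: ΔS = nC_V ln(T₂/T₁) + nR ln(V₂/V₁), with C_V = 3R/2 = 12.47 J mol⁻¹ K⁻¹ for a monoatomic ideal gas.
ΔS = 4.68 × [12.47 × ln(384/609) + 8.314 × ln(86.3/17.6)] = 34.9 J/K.

ΔS = 34.9 J/K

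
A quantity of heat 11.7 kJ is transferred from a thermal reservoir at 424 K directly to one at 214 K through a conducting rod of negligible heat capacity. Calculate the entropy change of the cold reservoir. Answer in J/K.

The cold reservoir gains heat Q, so ΔS_cold = +Q/T_C = 11700/214 = 54.7 J/K.

ΔS_cold = 54.7 J/K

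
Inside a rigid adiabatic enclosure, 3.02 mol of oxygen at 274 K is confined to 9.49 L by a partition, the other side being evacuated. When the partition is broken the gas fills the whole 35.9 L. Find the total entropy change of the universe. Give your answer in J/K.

For an ideal gas in free expansion Q = 0 and W = 0, so T is unchanged.
Entropy is a state function; using a reversible isothermal path, ΔS_gas = nR ln(V₂/V₁) = 3.02 × 8.314 × ln(35.9/9.49) = 33.4 J/K.
The insulated surroundings exchange no heat, so ΔS_surr = 0 and ΔS_universe = ΔS_gas.

ΔS_universe = 33.4 J/K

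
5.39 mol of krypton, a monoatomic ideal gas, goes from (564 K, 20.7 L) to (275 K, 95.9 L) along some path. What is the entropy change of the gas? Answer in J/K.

ΔS = 20.4 J/K

Entropy is a state function: ΔS = nC_V ln(T₂/T₁) + nR ln(V₂/V₁), with C_V = 3R/2 = 12.47 J mol⁻¹ K⁻¹ for a monoatomic ideal gas.
ΔS = 5.39 × [12.47 × ln(275/564) + 8.314 × ln(95.9/20.7)] = 20.4 J/K.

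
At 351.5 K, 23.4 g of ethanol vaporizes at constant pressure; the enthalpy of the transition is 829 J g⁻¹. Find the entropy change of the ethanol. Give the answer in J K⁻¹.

Heat absorbed by the substance: Q = mL = 23.4 × 829 = 19398.6 J.
At constant T, ΔS = Q_rev/T = 19398.6 / 351.5 = 55.2 J/K.

ΔS = 55.2 J/K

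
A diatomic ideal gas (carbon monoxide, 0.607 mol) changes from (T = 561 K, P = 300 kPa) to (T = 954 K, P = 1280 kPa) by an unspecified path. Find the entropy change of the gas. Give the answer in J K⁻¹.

ΔS = nC_p ln(T₂/T₁) − nR ln(P₂/P₁), with C_p = 7R/2 = 29.1 J mol⁻¹ K⁻¹ for a diatomic ideal gas.
ΔS = 0.607 × [29.1 × ln(954/561) − 8.314 × ln(1280/300)] = 2.06 J/K.

ΔS = 2.06 J/K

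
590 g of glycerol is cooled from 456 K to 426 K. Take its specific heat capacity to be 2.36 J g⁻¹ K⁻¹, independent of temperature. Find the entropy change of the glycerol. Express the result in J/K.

ΔS = -94.8 J/K

ΔS = ∫dQ_rev/T = m c ln(T₂/T₁) = 590 × 2.36 × ln(426/456) = -94.8 J/K.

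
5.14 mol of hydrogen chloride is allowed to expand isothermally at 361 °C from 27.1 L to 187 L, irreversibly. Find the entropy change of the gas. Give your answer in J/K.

Entropy is a state function, so ΔS_gas depends only on the end states.
For an isothermal ideal gas ΔS_gas = nR ln(V₂/V₁) = 5.14 × 8.314 × ln(187/27.1) = 82.5 J/K.

ΔS_gas = 82.5 J/K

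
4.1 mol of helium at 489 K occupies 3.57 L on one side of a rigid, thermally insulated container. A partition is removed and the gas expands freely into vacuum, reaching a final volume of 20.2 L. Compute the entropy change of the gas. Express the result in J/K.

For an ideal gas in free expansion Q = 0 and W = 0, so T is unchanged.
Entropy is a state function; using a reversible isothermal path, ΔS_gas = nR ln(V₂/V₁) = 4.1 × 8.314 × ln(20.2/3.57) = 59.1 J/K.

ΔS_gas = 59.1 J/K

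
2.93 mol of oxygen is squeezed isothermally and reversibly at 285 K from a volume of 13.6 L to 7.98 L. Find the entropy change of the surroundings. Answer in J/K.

For an isothermal ideal gas ΔS_gas = nR ln(V₂/V₁) = 2.93 × 8.314 × ln(7.98/13.6) = -13 J/K.
The process is reversible, so ΔS_surr = −ΔS_gas = 13 J/K and ΔS_universe = 0.

ΔS_surr = 13 J/K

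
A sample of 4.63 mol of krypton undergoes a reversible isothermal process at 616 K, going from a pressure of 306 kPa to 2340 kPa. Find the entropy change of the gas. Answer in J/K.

For an isothermal ideal gas ΔS_gas = nR ln(P₁/P₂) = 4.63 × 8.314 × ln(306/2340) = -78.3 J/K.

ΔS_gas = -78.3 J/K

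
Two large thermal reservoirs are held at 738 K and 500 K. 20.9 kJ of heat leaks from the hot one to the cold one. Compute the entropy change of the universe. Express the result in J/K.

ΔS_hot = −Q/T_H = −20900/738 = -28.32 J/K and ΔS_cold = +Q/T_C = 20900/500 = 41.8 J/K.
ΔS_total = -28.32 + 41.8 = 13.5 J/K, positive as the second law requires.

ΔS_total = 13.5 J/K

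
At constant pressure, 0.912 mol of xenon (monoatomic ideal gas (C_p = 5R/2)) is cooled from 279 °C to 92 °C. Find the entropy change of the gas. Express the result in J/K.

ΔS = -7.84 J/K

In kelvin: T₁ = 552.15 K, T₂ = 365.15 K. At constant pressure, ΔS = nC_p ln(T₂/T₁) with C_p = 5R/2 = 20.79 J mol⁻¹ K⁻¹.
ΔS = 0.912 × 20.79 × ln(365.15/552.15) = -7.84 J/K.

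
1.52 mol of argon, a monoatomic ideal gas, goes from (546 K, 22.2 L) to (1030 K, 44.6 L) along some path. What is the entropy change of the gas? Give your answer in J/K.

ΔS = 20.8 J/K

Entropy is a state function: ΔS = nC_V ln(T₂/T₁) + nR ln(V₂/V₁), with C_V = 3R/2 = 12.47 J mol⁻¹ K⁻¹ for a monoatomic ideal gas.
ΔS = 1.52 × [12.47 × ln(1030/546) + 8.314 × ln(44.6/22.2)] = 20.8 J/K.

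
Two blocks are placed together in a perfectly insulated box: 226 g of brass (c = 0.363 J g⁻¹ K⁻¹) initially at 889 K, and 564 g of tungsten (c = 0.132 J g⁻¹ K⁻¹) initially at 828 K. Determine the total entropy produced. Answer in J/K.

ΔS_total = 0.0985 J/K

Energy balance: T_f = (m₁c₁T₁ + m₂c₂T₂)/(m₁c₁ + m₂c₂) = 859.98 K.
ΔS₁ = m₁c₁ ln(T_f/T₁) = 82.038 × ln(859.98/889) = -2.7227 J/K.
ΔS₂ = m₂c₂ ln(T_f/T₂) = 74.448 × ln(859.98/828) = 2.8212 J/K.
ΔS_total = -2.7227 + 2.8212 = 0.0985 J/K.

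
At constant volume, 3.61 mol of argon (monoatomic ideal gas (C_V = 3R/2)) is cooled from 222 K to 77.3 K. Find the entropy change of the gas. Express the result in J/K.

ΔS = -47.5 J/K

At constant volume, ΔS = nC_V ln(T₂/T₁) with C_V = 3R/2 = 12.47 J mol⁻¹ K⁻¹.
ΔS = 3.61 × 12.47 × ln(77.3/222) = -47.5 J/K.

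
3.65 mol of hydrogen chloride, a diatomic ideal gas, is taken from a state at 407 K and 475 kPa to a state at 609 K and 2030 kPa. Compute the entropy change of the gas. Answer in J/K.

ΔS = -1.27 J/K

ΔS = nC_p ln(T₂/T₁) − nR ln(P₂/P₁), with C_p = 7R/2 = 29.1 J mol⁻¹ K⁻¹ for a diatomic ideal gas.
ΔS = 3.65 × [29.1 × ln(609/407) − 8.314 × ln(2030/475)] = -1.27 J/K.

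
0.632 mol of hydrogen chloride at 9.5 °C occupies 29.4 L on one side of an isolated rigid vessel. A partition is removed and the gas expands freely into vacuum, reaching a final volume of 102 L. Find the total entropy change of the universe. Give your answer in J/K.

No heat is exchanged and no work is done, so the ideal-gas temperature stays constant.
Entropy is a state function; using a reversible isothermal path, ΔS_gas = nR ln(V₂/V₁) = 0.632 × 8.314 × ln(102/29.4) = 6.54 J/K.
The insulated surroundings exchange no heat, so ΔS_surr = 0 and ΔS_universe = ΔS_gas.

ΔS_universe = 6.54 J/K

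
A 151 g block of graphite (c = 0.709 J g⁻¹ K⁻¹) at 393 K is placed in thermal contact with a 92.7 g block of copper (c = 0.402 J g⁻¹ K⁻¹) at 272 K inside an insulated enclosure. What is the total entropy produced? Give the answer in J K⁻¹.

Energy balance: T_f = (m₁c₁T₁ + m₂c₂T₂)/(m₁c₁ + m₂c₂) = 361.76 K.
ΔS₁ = m₁c₁ ln(T_f/T₁) = 107.059 × ln(361.76/393) = -8.868 J/K.
ΔS₂ = m₂c₂ ln(T_f/T₂) = 37.2654 × ln(361.76/272) = 10.63 J/K.
ΔS_total = -8.868 + 10.63 = 1.76 J/K.

ΔS_total = 1.76 J/K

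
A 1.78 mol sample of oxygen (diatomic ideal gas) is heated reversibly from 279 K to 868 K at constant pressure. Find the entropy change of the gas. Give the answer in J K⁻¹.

At constant pressure, ΔS = nC_p ln(T₂/T₁) with C_p = 7R/2 = 29.1 J mol⁻¹ K⁻¹.
ΔS = 1.78 × 29.1 × ln(868/279) = 58.8 J/K.

ΔS = 58.8 J/K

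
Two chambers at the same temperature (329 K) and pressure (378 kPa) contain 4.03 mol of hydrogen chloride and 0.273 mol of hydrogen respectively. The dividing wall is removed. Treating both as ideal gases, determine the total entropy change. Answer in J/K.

Mole fractions: x_A = 4.03/4.3 = 0.937, x_B = 0.0634.
ΔS_mix = −R(n_A ln x_A + n_B ln x_B) = −8.314 × (4.03 ln 0.937 + 0.273 ln 0.0634) = 8.46 J/K.

ΔS_mix = 8.46 J/K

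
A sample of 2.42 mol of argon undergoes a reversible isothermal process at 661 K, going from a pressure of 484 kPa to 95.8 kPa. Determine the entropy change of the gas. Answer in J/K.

ΔS_gas = 32.6 J/K

For an isothermal ideal gas ΔS_gas = nR ln(P₁/P₂) = 2.42 × 8.314 × ln(484/95.8) = 32.6 J/K.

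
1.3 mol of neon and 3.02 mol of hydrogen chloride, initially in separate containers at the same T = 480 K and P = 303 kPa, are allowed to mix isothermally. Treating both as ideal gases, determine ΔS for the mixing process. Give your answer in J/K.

Mole fractions: x_A = 1.3/4.32 = 0.301, x_B = 0.699.
ΔS_mix = −R(n_A ln x_A + n_B ln x_B) = −8.314 × (1.3 ln 0.301 + 3.02 ln 0.699) = 22 J/K.

ΔS_mix = 22 J/K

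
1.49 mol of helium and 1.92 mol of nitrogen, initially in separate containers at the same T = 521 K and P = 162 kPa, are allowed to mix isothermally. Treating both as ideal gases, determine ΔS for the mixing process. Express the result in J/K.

Mole fractions: x_A = 1.49/3.41 = 0.437, x_B = 0.563.
ΔS_mix = −R(n_A ln x_A + n_B ln x_B) = −8.314 × (1.49 ln 0.437 + 1.92 ln 0.563) = 19.4 J/K.

ΔS_mix = 19.4 J/K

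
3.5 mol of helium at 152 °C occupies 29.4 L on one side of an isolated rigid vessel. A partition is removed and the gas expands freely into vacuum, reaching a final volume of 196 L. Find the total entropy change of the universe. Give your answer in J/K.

ΔS_universe = 55.2 J/K

For an ideal gas in free expansion Q = 0 and W = 0, so T is unchanged.
Entropy is a state function; using a reversible isothermal path, ΔS_gas = nR ln(V₂/V₁) = 3.5 × 8.314 × ln(196/29.4) = 55.2 J/K.
The insulated surroundings exchange no heat, so ΔS_surr = 0 and ΔS_universe = ΔS_gas.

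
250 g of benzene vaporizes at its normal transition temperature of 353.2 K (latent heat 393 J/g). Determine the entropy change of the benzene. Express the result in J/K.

ΔS = 278 J/K

Heat absorbed by the substance: Q = mL = 250 × 393 = 98250 J.
At constant T, ΔS = Q_rev/T = 98250 / 353.2 = 278 J/K.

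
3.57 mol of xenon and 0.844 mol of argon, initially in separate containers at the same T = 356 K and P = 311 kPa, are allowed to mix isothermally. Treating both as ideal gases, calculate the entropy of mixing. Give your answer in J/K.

ΔS_mix = 17.9 J/K

Mole fractions: x_A = 3.57/4.41 = 0.809, x_B = 0.191.
ΔS_mix = −R(n_A ln x_A + n_B ln x_B) = −8.314 × (3.57 ln 0.809 + 0.844 ln 0.191) = 17.9 J/K.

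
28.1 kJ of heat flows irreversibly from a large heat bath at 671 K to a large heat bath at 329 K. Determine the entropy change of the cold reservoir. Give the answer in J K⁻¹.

ΔS_cold = 85.4 J/K

The cold reservoir gains heat Q, so ΔS_cold = +Q/T_C = 28100/329 = 85.4 J/K.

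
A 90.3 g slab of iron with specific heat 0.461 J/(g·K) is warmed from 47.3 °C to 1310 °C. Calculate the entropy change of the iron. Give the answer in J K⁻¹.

ΔS = 66.5 J/K

In kelvin: T₁ = 320.45 K, T₂ = 1583.15 K. ΔS = ∫dQ_rev/T = m c ln(T₂/T₁) = 90.3 × 0.461 × ln(1583.15/320.45) = 66.5 J/K.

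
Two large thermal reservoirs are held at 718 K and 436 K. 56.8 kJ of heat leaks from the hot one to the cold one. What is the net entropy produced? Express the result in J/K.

ΔS_total = 51.2 J/K

ΔS_hot = −Q/T_H = −56800/718 = -79.11 J/K and ΔS_cold = +Q/T_C = 56800/436 = 130.3 J/K.
ΔS_total = -79.11 + 130.3 = 51.2 J/K, positive as the second law requires.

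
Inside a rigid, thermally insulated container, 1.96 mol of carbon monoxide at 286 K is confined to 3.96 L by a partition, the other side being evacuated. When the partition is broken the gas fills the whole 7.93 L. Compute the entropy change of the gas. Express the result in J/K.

ΔS_gas = 11.3 J/K

For an ideal gas in free expansion Q = 0 and W = 0, so T is unchanged.
Entropy is a state function; using a reversible isothermal path, ΔS_gas = nR ln(V₂/V₁) = 1.96 × 8.314 × ln(7.93/3.96) = 11.3 J/K.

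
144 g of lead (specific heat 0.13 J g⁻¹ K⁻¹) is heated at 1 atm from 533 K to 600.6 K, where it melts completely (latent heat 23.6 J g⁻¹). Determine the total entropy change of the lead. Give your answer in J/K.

Warming step: ΔS₁ = m c ln(T_tr/T_i) = 144 × 0.13 × ln(600.6/533) = 2.235 J/K.
Phase change: ΔS₂ = +mL/T_tr = 144 × 23.6 / 600.6 = 5.658 J/K.
ΔS_total = (2.235) + (5.658) = 7.89 J/K.

ΔS = 7.89 J/K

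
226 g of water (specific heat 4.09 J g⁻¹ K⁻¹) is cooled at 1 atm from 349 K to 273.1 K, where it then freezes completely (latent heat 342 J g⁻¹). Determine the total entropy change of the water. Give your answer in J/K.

ΔS = -510 J/K

Cooling step: ΔS₁ = m c ln(T_tr/T_i) = 226 × 4.09 × ln(273.1/349) = -226.7 J/K.
Phase change: ΔS₂ = −mL/T_tr = −226 × 342 / 273.1 = -283 J/K.
ΔS_total = (-226.7) + (-283) = -510 J/K.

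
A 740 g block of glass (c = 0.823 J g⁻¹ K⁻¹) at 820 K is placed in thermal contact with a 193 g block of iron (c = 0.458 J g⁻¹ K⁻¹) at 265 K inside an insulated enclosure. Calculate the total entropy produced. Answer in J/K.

ΔS_total = 37.3 J/K

Energy balance: T_f = (m₁c₁T₁ + m₂c₂T₂)/(m₁c₁ + m₂c₂) = 749.66 K.
ΔS₁ = m₁c₁ ln(T_f/T₁) = 609.02 × ln(749.66/820) = -54.62 J/K.
ΔS₂ = m₂c₂ ln(T_f/T₂) = 88.394 × ln(749.66/265) = 91.92 J/K.
ΔS_total = -54.62 + 91.92 = 37.3 J/K.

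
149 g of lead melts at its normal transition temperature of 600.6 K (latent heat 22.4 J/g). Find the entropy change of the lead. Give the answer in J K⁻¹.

Heat absorbed by the substance: Q = mL = 149 × 22.4 = 3337.6 J.
At constant T, ΔS = Q_rev/T = 3337.6 / 600.6 = 5.56 J/K.

ΔS = 5.56 J/K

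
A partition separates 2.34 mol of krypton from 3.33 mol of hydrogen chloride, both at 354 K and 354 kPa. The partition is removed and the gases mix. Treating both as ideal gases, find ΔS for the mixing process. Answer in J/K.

Mole fractions: x_A = 2.34/5.67 = 0.413, x_B = 0.587.
ΔS_mix = −R(n_A ln x_A + n_B ln x_B) = −8.314 × (2.34 ln 0.413 + 3.33 ln 0.587) = 32 J/K.

ΔS_mix = 32 J/K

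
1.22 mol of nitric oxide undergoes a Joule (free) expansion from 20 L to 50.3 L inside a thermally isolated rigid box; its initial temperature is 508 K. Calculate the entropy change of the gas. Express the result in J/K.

For an ideal gas in free expansion Q = 0 and W = 0, so T is unchanged.
Entropy is a state function; using a reversible isothermal path, ΔS_gas = nR ln(V₂/V₁) = 1.22 × 8.314 × ln(50.3/20) = 9.35 J/K.

ΔS_gas = 9.35 J/K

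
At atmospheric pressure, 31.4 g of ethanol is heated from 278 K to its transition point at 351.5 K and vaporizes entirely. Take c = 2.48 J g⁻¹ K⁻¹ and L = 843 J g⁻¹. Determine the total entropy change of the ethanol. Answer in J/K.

ΔS = 93.6 J/K

Warming step: ΔS₁ = m c ln(T_tr/T_i) = 31.4 × 2.48 × ln(351.5/278) = 18.27 J/K.
Phase change: ΔS₂ = +mL/T_tr = 31.4 × 843 / 351.5 = 75.31 J/K.
ΔS_total = (18.27) + (75.31) = 93.6 J/K.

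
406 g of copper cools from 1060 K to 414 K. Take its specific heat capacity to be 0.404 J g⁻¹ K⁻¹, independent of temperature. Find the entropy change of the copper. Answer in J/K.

ΔS = -154 J/K

ΔS = ∫dQ_rev/T = m c ln(T₂/T₁) = 406 × 0.404 × ln(414/1060) = -154 J/K.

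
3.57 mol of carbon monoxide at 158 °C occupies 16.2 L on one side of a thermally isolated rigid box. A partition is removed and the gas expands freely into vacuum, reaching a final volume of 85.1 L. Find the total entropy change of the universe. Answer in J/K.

No heat is exchanged and no work is done, so the ideal-gas temperature stays constant.
Entropy is a state function; using a reversible isothermal path, ΔS_gas = nR ln(V₂/V₁) = 3.57 × 8.314 × ln(85.1/16.2) = 49.2 J/K.
The insulated surroundings exchange no heat, so ΔS_surr = 0 and ΔS_universe = ΔS_gas.

ΔS_universe = 49.2 J/K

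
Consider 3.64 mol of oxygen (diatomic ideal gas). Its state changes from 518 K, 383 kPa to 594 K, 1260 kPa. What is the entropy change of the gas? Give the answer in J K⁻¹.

ΔS = -21.5 J/K

ΔS = nC_p ln(T₂/T₁) − nR ln(P₂/P₁), with C_p = 7R/2 = 29.1 J mol⁻¹ K⁻¹ for a diatomic ideal gas.
ΔS = 3.64 × [29.1 × ln(594/518) − 8.314 × ln(1260/383)] = -21.5 J/K.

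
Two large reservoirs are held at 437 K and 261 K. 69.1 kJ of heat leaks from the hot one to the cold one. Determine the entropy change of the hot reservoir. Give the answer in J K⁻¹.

ΔS_hot = -158 J/K

The hot reservoir loses heat Q, so ΔS_hot = −Q/T_H = −69100/437 = -158 J/K.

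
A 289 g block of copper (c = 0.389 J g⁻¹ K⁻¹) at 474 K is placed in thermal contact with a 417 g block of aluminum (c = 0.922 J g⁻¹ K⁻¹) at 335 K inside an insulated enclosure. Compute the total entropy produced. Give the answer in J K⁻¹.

ΔS_total = 5.57 J/K

Energy balance: T_f = (m₁c₁T₁ + m₂c₂T₂)/(m₁c₁ + m₂c₂) = 366.45 K.
ΔS₁ = m₁c₁ ln(T_f/T₁) = 112.421 × ln(366.45/474) = -28.93 J/K.
ΔS₂ = m₂c₂ ln(T_f/T₂) = 384.474 × ln(366.45/335) = 34.5 J/K.
ΔS_total = -28.93 + 34.5 = 5.57 J/K.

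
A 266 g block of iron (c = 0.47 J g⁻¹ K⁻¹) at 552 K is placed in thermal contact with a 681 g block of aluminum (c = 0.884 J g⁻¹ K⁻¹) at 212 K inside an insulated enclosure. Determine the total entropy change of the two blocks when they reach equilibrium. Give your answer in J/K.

Energy balance: T_f = (m₁c₁T₁ + m₂c₂T₂)/(m₁c₁ + m₂c₂) = 270.47 K.
ΔS₁ = m₁c₁ ln(T_f/T₁) = 125.02 × ln(270.47/552) = -89.19 J/K.
ΔS₂ = m₂c₂ ln(T_f/T₂) = 602.004 × ln(270.47/212) = 146.6 J/K.
ΔS_total = -89.19 + 146.6 = 57.4 J/K.

ΔS_total = 57.4 J/K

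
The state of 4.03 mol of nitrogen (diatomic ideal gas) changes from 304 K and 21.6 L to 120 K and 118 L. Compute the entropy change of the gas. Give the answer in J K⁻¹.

Entropy is a state function: ΔS = nC_V ln(T₂/T₁) + nR ln(V₂/V₁), with C_V = 5R/2 = 20.79 J mol⁻¹ K⁻¹ for a diatomic ideal gas.
ΔS = 4.03 × [20.79 × ln(120/304) + 8.314 × ln(118/21.6)] = -21 J/K.

ΔS = -21 J/K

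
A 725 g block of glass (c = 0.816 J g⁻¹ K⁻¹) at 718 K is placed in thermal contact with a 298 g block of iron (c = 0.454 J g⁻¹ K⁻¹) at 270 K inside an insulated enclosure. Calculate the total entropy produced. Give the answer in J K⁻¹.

Energy balance: T_f = (m₁c₁T₁ + m₂c₂T₂)/(m₁c₁ + m₂c₂) = 634.62 K.
ΔS₁ = m₁c₁ ln(T_f/T₁) = 591.6 × ln(634.62/718) = -73.03 J/K.
ΔS₂ = m₂c₂ ln(T_f/T₂) = 135.292 × ln(634.62/270) = 115.6 J/K.
ΔS_total = -73.03 + 115.6 = 42.6 J/K.

ΔS_total = 42.6 J/K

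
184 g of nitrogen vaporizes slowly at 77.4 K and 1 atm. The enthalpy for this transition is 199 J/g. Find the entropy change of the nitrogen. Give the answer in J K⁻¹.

ΔS = 473 J/K

Heat absorbed by the substance: Q = mL = 184 × 199 = 36616 J.
At constant T, ΔS = Q_rev/T = 36616 / 77.4 = 473 J/K.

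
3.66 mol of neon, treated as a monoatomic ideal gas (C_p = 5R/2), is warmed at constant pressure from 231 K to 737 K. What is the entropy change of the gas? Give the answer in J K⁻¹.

At constant pressure, ΔS = nC_p ln(T₂/T₁) with C_p = 5R/2 = 20.79 J mol⁻¹ K⁻¹.
ΔS = 3.66 × 20.79 × ln(737/231) = 88.3 J/K.

ΔS = 88.3 J/K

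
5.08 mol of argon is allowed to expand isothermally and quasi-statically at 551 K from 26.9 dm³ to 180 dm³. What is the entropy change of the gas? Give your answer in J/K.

ΔS_gas = 80.3 J/K

For an isothermal ideal gas ΔS_gas = nR ln(V₂/V₁) = 5.08 × 8.314 × ln(180/26.9) = 80.3 J/K.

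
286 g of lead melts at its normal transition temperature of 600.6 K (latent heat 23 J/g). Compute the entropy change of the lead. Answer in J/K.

ΔS = 11 J/K

Heat absorbed by the substance: Q = mL = 286 × 23 = 6578 J.
At constant T, ΔS = Q_rev/T = 6578 / 600.6 = 11 J/K.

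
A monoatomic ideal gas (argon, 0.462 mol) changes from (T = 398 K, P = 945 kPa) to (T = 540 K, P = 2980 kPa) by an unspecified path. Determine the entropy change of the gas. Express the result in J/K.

ΔS = -1.48 J/K

ΔS = nC_p ln(T₂/T₁) − nR ln(P₂/P₁), with C_p = 5R/2 = 20.79 J mol⁻¹ K⁻¹ for a monoatomic ideal gas.
ΔS = 0.462 × [20.79 × ln(540/398) − 8.314 × ln(2980/945)] = -1.48 J/K.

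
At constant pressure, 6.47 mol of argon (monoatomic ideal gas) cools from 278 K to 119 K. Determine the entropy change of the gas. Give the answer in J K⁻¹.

At constant pressure, ΔS = nC_p ln(T₂/T₁) with C_p = 5R/2 = 20.79 J mol⁻¹ K⁻¹.
ΔS = 6.47 × 20.79 × ln(119/278) = -114 J/K.

ΔS = -114 J/K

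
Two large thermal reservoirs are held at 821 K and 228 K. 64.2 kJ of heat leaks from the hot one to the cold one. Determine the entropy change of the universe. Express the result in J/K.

ΔS_hot = −Q/T_H = −64200/821 = -78.2 J/K and ΔS_cold = +Q/T_C = 64200/228 = 281.6 J/K.
ΔS_total = -78.2 + 281.6 = 203 J/K, positive as the second law requires.

ΔS_total = 203 J/K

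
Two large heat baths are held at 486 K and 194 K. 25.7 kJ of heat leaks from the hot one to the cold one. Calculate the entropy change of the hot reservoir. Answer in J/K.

ΔS_hot = -52.9 J/K

The hot reservoir loses heat Q, so ΔS_hot = −Q/T_H = −25700/486 = -52.9 J/K.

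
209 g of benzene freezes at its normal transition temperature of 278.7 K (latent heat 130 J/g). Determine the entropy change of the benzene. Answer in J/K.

ΔS = -97.5 J/K

Heat released by the substance: Q = −mL = −209 × 130 = −27170 J.
At constant T, ΔS = Q_rev/T = −27170 / 278.7 = -97.5 J/K.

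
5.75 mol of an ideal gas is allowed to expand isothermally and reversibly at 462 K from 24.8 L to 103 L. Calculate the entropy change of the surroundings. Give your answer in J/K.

For an isothermal ideal gas ΔS_gas = nR ln(V₂/V₁) = 5.75 × 8.314 × ln(103/24.8) = 68.1 J/K.
The process is reversible, so ΔS_surr = −ΔS_gas = -68.1 J/K and ΔS_universe = 0.

ΔS_surr = -68.1 J/K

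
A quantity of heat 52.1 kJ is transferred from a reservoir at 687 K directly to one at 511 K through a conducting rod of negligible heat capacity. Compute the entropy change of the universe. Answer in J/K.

ΔS_hot = −Q/T_H = −52100/687 = -75.837 J/K and ΔS_cold = +Q/T_C = 52100/511 = 101.96 J/K.
ΔS_total = -75.837 + 101.96 = 26.1 J/K, positive as the second law requires.

ΔS_total = 26.1 J/K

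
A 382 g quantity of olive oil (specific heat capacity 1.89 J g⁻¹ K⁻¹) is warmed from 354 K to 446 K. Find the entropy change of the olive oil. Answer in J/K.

ΔS = ∫dQ_rev/T = m c ln(T₂/T₁) = 382 × 1.89 × ln(446/354) = 167 J/K.

ΔS = 167 J/K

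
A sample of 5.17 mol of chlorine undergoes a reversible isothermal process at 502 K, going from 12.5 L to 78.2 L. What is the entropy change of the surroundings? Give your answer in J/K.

ΔS_surr = -78.8 J/K

For an isothermal ideal gas ΔS_gas = nR ln(V₂/V₁) = 5.17 × 8.314 × ln(78.2/12.5) = 78.8 J/K.
The process is reversible, so ΔS_surr = −ΔS_gas = -78.8 J/K and ΔS_universe = 0.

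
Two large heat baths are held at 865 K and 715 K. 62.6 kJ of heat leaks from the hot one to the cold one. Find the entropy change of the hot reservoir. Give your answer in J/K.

The hot reservoir loses heat Q, so ΔS_hot = −Q/T_H = −62600/865 = -72.4 J/K.

ΔS_hot = -72.4 J/K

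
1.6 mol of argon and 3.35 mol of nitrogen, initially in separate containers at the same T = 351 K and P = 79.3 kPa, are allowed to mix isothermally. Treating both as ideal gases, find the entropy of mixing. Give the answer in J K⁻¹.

ΔS_mix = 25.9 J/K

Mole fractions: x_A = 1.6/4.95 = 0.323, x_B = 0.677.
ΔS_mix = −R(n_A ln x_A + n_B ln x_B) = −8.314 × (1.6 ln 0.323 + 3.35 ln 0.677) = 25.9 J/K.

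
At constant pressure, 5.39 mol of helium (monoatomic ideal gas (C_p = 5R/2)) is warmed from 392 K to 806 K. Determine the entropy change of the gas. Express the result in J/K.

ΔS = 80.8 J/K

At constant pressure, ΔS = nC_p ln(T₂/T₁) with C_p = 5R/2 = 20.79 J mol⁻¹ K⁻¹.
ΔS = 5.39 × 20.79 × ln(806/392) = 80.8 J/K.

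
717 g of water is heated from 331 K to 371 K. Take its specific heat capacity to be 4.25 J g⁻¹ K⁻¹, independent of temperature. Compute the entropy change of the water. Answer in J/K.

ΔS = ∫dQ_rev/T = m c ln(T₂/T₁) = 717 × 4.25 × ln(371/331) = 348 J/K.

ΔS = 348 J/K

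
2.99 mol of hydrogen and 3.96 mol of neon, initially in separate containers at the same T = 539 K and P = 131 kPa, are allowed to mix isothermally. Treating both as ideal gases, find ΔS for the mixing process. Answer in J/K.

ΔS_mix = 39.5 J/K

Mole fractions: x_A = 2.99/6.95 = 0.43, x_B = 0.57.
ΔS_mix = −R(n_A ln x_A + n_B ln x_B) = −8.314 × (2.99 ln 0.43 + 3.96 ln 0.57) = 39.5 J/K.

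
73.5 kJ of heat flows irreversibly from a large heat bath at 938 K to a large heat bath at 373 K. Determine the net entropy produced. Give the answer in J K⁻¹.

ΔS_total = 119 J/K

ΔS_hot = −Q/T_H = −73500/938 = -78.36 J/K and ΔS_cold = +Q/T_C = 73500/373 = 197.1 J/K.
ΔS_total = -78.36 + 197.1 = 119 J/K, positive as the second law requires.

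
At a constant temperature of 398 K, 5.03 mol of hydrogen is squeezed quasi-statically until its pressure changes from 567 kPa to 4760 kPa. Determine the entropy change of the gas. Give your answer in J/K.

For an isothermal ideal gas ΔS_gas = nR ln(P₁/P₂) = 5.03 × 8.314 × ln(567/4760) = -89 J/K.

ΔS_gas = -89 J/K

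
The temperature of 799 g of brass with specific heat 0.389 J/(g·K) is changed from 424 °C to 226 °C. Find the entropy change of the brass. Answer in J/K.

ΔS = -104 J/K

In kelvin: T₁ = 697.15 K, T₂ = 499.15 K. ΔS = ∫dQ_rev/T = m c ln(T₂/T₁) = 799 × 0.389 × ln(499.15/697.15) = -104 J/K.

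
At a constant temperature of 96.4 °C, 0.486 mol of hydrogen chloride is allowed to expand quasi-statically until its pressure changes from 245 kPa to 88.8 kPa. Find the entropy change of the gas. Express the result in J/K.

For an isothermal ideal gas ΔS_gas = nR ln(P₁/P₂) = 0.486 × 8.314 × ln(245/88.8) = 4.1 J/K.

ΔS_gas = 4.1 J/K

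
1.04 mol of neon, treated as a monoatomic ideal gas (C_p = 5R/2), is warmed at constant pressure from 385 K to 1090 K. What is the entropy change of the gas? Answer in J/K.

At constant pressure, ΔS = nC_p ln(T₂/T₁) with C_p = 5R/2 = 20.79 J mol⁻¹ K⁻¹.
ΔS = 1.04 × 20.79 × ln(1090/385) = 22.5 J/K.

ΔS = 22.5 J/K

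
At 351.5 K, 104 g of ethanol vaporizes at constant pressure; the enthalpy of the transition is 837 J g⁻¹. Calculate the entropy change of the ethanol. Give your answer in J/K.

Heat absorbed by the substance: Q = mL = 104 × 837 = 87048 J.
At constant T, ΔS = Q_rev/T = 87048 / 351.5 = 248 J/K.

ΔS = 248 J/K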